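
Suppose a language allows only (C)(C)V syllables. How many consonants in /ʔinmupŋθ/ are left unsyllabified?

3

Syllabifying with onset maximization leaves /p/, /ŋ/, /θ/ stranded (no codas are permitted; onsets may contain at most 2 consonants).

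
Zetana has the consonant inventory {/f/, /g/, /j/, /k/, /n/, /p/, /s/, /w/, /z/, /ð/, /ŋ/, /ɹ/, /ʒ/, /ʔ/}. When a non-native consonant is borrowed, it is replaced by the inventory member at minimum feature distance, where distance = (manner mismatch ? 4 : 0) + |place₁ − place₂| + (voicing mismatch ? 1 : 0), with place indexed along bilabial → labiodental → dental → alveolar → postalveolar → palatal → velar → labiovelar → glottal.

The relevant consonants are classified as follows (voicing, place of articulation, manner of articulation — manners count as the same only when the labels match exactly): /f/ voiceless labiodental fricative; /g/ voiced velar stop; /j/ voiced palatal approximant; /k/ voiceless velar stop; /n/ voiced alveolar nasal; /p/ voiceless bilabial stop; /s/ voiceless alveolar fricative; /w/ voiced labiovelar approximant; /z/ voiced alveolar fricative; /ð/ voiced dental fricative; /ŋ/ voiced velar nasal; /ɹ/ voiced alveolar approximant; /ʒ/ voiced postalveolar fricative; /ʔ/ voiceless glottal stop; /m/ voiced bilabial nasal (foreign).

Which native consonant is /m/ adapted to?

n

/n/ is closest: same manner (nasal), place distance 3 (bilabial→alveolar), same voicing; total 3. Next closest is /p/ at distance 5.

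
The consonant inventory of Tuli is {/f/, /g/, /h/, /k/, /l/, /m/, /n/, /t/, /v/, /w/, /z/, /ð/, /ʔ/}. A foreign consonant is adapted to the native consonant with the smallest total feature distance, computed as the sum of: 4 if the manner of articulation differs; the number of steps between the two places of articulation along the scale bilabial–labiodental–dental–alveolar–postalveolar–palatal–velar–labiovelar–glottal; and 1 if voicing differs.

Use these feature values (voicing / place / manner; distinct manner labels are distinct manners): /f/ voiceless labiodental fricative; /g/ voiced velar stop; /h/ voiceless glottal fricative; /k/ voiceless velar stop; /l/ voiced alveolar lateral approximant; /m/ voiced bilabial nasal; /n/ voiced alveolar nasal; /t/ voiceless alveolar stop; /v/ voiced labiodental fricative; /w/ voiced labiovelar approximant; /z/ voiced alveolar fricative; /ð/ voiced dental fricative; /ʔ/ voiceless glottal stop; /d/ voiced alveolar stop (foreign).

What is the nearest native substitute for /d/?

t

/t/ is closest: same manner (stop), place distance 0 (alveolar→alveolar), voicing differs (+1); total 1. Next closest is /g/ at distance 3.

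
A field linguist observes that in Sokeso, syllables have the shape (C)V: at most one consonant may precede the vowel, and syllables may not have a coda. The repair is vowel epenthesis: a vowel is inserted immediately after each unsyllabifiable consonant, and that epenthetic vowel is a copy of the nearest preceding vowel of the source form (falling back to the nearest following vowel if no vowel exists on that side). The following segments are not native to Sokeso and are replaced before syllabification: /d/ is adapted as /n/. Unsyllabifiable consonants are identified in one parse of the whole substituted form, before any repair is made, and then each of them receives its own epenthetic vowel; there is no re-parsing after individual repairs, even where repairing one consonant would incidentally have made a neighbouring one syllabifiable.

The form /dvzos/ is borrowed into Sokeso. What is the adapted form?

novozoso

Substitution: /d/ → /n/, giving /nvzos/.
Syllabifying with onset maximization leaves /n/, /v/, /s/ stranded (no codas are permitted; onsets are limited to one consonant).
Inserting the epenthetic vowel yields /n/ → /no/, /v/ → /vo/, /s/ → /so/.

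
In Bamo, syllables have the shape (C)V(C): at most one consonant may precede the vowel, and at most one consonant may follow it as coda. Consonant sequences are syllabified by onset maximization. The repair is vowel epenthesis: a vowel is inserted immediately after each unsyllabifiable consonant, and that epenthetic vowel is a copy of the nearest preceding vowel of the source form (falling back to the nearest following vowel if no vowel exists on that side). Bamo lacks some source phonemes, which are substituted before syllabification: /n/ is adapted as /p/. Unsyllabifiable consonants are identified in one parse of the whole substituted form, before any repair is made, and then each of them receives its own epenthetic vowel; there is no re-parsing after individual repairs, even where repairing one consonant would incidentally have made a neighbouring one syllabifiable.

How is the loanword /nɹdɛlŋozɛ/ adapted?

Substitution: /n/ → /p/, giving /pɹdɛlŋozɛ/.
Syllabifying with onset maximization leaves /p/, /ɹ/ stranded (at most one coda consonant is licensed; onsets are limited to one consonant).
Inserting the epenthetic vowel yields /p/ → /pɛ/, /ɹ/ → /ɹɛ/.

pɛɹɛdɛlŋozɛ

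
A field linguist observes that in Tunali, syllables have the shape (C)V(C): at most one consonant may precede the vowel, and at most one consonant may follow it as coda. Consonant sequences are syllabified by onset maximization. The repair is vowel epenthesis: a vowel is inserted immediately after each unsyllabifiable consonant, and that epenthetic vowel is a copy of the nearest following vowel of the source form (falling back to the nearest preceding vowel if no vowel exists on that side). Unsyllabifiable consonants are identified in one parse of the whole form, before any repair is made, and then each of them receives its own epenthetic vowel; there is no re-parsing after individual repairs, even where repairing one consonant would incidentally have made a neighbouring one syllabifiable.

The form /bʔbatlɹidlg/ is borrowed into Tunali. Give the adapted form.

The consonants /b/, /ʔ/, /l/, /l/, /g/ cannot be parsed into a legal (C)V(C) syllable (at most one coda consonant is licensed; onsets are limited to one consonant).
Each unlicensed consonant becomes the onset of a new syllable: /b/ → /ba/, /ʔ/ → /ʔa/, /l/ → /li/, /l/ → /li/, /g/ → /gi/.

baʔabatliɹidligi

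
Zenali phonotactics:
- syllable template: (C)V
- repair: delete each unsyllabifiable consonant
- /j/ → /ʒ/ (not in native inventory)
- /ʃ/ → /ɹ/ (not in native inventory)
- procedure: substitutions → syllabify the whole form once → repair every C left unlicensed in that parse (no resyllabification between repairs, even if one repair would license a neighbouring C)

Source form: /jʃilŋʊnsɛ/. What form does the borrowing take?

Substitution: /j/ → /ʒ/, /ʃ/ → /ɹ/, giving /ʒɹilŋʊnsɛ/.
Under (C)V, the unsyllabifiable consonants are /ʒ/, /l/, /n/ (no codas are permitted; onsets are limited to one consonant).
Deleting the stranded consonants removes /ʒ/, /l/, /n/.

ɹiŋʊsɛ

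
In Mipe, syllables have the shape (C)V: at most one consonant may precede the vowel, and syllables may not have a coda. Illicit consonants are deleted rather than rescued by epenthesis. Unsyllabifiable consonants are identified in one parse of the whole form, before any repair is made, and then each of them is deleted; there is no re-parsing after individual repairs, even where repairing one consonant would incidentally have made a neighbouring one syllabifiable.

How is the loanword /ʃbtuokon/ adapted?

tuoko

Syllabifying with onset maximization leaves /ʃ/, /b/, /n/ stranded (no codas are permitted; onsets are limited to one consonant).
Each unlicensed consonant is deleted: /ʃ/, /b/, /n/.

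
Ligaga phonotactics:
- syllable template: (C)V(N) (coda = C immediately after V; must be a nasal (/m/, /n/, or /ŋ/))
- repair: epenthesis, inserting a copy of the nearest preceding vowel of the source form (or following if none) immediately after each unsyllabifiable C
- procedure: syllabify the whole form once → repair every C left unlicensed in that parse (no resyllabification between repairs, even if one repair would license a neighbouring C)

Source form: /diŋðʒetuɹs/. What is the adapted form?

Syllabifying with onset maximization leaves /ð/, /ɹ/, /s/ stranded (only a nasal (/m/, /n/, or /ŋ/) is licensed in coda position; onsets are limited to one consonant).
Epenthesis after each stranded consonant: /ð/ → /ði/, /ɹ/ → /ɹu/, /s/ → /su/.

diŋðiʒetuɹusu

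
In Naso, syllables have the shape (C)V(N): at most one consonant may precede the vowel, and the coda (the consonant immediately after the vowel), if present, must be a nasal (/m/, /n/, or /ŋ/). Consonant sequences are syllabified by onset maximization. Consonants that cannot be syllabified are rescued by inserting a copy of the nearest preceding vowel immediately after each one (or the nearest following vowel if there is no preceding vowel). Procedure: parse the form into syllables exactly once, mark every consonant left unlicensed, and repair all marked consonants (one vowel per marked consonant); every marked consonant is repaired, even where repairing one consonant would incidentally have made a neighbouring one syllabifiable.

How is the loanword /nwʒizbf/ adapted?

niwiʒizibifi

The consonants /n/, /w/, /z/, /b/, /f/ cannot be parsed into a legal (C)V(N) syllable (only a nasal (/m/, /n/, or /ŋ/) is licensed in coda position; onsets are limited to one consonant).
Each unlicensed consonant becomes the onset of a new syllable: /n/ → /ni/, /w/ → /wi/, /z/ → /zi/, /b/ → /bi/, /f/ → /fi/.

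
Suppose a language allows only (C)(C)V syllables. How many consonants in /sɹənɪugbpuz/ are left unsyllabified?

The consonants /g/, /z/ cannot be parsed into a legal (C)(C)V syllable (no codas are permitted; onsets may contain at most 2 consonants).

2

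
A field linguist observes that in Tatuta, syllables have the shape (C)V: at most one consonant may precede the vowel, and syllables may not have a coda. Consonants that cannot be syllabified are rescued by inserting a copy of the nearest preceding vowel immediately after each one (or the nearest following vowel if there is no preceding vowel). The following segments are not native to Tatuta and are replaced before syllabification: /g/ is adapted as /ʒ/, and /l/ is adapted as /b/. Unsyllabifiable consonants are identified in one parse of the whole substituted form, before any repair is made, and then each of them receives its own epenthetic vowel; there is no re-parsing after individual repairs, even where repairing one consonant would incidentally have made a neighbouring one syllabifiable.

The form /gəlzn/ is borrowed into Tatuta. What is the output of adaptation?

Substitution: /g/ → /ʒ/, /l/ → /b/, giving /ʒəbzn/.
Under (C)V, the unsyllabifiable consonants are /b/, /z/, /n/ (no codas are permitted; onsets are limited to one consonant).
Each unlicensed consonant becomes the onset of a new syllable: /b/ → /bə/, /z/ → /zə/, /n/ → /nə/.

ʒəbəzənə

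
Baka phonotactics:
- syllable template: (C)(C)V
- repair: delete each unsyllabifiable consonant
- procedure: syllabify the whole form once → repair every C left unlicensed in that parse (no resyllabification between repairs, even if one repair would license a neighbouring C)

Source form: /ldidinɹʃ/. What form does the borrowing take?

The consonants /n/, /ɹ/, /ʃ/ cannot be parsed into a legal (C)(C)V syllable (no codas are permitted; onsets may contain at most 2 consonants).
Deletion applies to /n/, /ɹ/, /ʃ/.

ldidi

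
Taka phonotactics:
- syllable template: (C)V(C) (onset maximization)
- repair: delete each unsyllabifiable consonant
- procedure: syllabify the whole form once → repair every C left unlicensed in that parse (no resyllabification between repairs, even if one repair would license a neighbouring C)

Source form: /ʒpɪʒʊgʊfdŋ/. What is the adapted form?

pɪʒʊgʊf

Under (C)V(C), the unsyllabifiable consonants are /ʒ/, /d/, /ŋ/ (at most one coda consonant is licensed; onsets are limited to one consonant).
Deleting the stranded consonants removes /ʒ/, /d/, /ŋ/.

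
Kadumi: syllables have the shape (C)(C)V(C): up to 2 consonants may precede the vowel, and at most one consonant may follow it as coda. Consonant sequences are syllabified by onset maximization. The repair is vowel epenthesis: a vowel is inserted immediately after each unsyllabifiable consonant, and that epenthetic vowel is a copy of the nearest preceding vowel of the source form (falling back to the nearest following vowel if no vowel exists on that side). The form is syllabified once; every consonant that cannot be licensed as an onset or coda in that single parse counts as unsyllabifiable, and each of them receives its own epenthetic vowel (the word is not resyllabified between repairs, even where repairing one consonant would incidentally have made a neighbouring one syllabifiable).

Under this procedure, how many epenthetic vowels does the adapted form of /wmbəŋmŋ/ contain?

3

The unsyllabifiable consonants are /w/, /m/, /ŋ/; each receives one epenthetic vowel.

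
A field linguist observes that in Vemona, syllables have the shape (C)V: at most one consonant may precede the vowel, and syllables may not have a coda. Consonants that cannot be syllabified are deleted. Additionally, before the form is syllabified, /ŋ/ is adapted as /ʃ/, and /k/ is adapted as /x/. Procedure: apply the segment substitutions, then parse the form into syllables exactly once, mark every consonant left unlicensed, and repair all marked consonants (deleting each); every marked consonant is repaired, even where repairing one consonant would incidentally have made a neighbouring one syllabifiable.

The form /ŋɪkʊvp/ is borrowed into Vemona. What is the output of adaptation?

Substitution: /ŋ/ → /ʃ/, /k/ → /x/, giving /ʃɪxʊvp/.
The consonants /v/, /p/ cannot be parsed into a legal (C)V syllable (no codas are permitted; onsets are limited to one consonant).
Deletion applies to /v/, /p/.

ʃɪxʊ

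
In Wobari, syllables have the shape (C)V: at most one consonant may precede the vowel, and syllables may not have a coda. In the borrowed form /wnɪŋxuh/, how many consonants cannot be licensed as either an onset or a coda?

The consonants /w/, /ŋ/, /h/ cannot be parsed into a legal (C)V syllable (no codas are permitted; onsets are limited to one consonant).

3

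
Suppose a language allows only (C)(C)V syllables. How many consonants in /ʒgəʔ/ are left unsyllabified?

1

Syllabifying with onset maximization leaves /ʔ/ stranded (no codas are permitted; onsets may contain at most 2 consonants).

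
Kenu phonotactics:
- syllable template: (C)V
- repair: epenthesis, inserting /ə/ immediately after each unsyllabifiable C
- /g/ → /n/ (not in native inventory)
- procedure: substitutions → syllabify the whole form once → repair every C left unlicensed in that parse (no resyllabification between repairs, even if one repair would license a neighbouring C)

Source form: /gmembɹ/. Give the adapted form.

Substitution: /g/ → /n/, giving /nmembɹ/.
Under (C)V, the unsyllabifiable consonants are /n/, /m/, /b/, /ɹ/ (no codas are permitted; onsets are limited to one consonant).
Each unlicensed consonant becomes the onset of a new syllable: /n/ → /nə/, /m/ → /mə/, /b/ → /bə/, /ɹ/ → /ɹə/.

nəmeməbəɹə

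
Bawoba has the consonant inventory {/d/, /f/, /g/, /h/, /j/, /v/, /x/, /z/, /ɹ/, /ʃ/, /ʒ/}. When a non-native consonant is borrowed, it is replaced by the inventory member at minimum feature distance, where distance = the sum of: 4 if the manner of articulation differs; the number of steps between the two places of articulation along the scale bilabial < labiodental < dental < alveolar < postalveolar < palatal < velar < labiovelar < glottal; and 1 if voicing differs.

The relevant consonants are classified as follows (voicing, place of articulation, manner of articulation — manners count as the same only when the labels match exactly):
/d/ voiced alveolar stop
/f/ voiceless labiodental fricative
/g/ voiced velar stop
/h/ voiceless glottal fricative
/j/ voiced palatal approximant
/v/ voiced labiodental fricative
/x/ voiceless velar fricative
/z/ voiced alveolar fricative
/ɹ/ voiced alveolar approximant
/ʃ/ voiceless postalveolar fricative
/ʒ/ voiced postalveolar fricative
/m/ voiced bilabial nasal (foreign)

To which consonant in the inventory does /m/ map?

/v/ is closest: manner differs (nasal→fricative, +4), place distance 1 (bilabial→labiodental), same voicing; total 5. Next closest is /f/ at distance 6.

v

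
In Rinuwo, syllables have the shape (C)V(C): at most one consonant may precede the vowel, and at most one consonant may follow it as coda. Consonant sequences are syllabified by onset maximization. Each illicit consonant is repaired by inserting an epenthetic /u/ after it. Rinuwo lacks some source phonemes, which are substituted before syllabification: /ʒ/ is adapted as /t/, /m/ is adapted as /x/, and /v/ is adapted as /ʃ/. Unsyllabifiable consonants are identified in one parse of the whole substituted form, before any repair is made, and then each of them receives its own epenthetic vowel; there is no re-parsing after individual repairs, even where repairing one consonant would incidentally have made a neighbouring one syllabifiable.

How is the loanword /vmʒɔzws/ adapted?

ʃuxutɔzwusu

Substitution: /v/ → /ʃ/, /m/ → /x/, /ʒ/ → /t/, giving /ʃxtɔzws/.
The consonants /ʃ/, /x/, /w/, /s/ cannot be parsed into a legal (C)V(C) syllable (at most one coda consonant is licensed; onsets are limited to one consonant).
Inserting the epenthetic vowel yields /ʃ/ → /ʃu/, /x/ → /xu/, /w/ → /wu/, /s/ → /su/.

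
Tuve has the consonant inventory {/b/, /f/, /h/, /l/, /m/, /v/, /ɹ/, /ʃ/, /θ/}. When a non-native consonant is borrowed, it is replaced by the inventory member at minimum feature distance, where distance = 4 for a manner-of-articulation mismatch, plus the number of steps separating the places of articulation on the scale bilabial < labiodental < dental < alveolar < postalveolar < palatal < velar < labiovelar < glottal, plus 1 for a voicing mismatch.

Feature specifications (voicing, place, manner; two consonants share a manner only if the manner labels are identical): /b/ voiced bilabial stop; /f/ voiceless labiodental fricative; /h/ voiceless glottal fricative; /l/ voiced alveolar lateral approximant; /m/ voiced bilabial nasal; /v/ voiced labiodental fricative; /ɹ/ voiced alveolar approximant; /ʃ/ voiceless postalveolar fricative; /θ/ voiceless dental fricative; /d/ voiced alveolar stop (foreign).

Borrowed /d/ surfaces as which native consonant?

/b/ is closest: same manner (stop), place distance 3 (alveolar→bilabial), same voicing; total 3. Next closest is /l/ at distance 4.

b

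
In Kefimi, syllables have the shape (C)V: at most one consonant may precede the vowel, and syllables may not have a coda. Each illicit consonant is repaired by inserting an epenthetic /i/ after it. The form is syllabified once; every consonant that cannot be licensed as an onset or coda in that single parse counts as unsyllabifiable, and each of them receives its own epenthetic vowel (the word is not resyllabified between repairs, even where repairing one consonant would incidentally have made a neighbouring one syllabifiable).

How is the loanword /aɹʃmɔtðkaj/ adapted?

aɹiʃimɔtiðikaji

The consonants /ɹ/, /ʃ/, /t/, /ð/, /j/ cannot be parsed into a legal (C)V syllable (no codas are permitted; onsets are limited to one consonant).
Inserting the epenthetic vowel yields /ɹ/ → /ɹi/, /ʃ/ → /ʃi/, /t/ → /ti/, /ð/ → /ði/, /j/ → /ji/.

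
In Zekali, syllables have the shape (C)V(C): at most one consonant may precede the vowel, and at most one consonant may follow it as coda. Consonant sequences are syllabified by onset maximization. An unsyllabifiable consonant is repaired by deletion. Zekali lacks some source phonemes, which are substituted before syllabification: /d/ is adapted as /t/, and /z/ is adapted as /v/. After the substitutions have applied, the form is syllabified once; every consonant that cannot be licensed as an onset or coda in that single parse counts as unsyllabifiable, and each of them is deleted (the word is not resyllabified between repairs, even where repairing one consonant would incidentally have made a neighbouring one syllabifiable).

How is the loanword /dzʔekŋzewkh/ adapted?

Substitution: /d/ → /t/, /z/ → /v/, giving /tvʔekŋvewkh/.
Syllabifying with onset maximization leaves /t/, /v/, /ŋ/, /k/, /h/ stranded (at most one coda consonant is licensed; onsets are limited to one consonant).
Each unlicensed consonant is deleted: /t/, /v/, /ŋ/, /k/, /h/.

ʔekvew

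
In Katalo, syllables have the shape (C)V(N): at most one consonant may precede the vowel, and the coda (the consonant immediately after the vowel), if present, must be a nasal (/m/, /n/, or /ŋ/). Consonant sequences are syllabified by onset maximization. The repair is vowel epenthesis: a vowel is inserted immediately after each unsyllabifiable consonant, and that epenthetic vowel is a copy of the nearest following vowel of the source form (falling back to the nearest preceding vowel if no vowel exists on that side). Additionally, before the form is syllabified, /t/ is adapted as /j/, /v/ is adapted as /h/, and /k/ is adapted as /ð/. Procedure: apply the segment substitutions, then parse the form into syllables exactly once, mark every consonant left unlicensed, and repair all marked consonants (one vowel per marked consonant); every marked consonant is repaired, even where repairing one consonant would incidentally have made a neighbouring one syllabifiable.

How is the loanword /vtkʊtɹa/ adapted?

Substitution: /v/ → /h/, /t/ → /j/, /k/ → /ð/, giving /hjðʊjɹa/.
The consonants /h/, /j/, /j/ cannot be parsed into a legal (C)V(N) syllable (only a nasal (/m/, /n/, or /ŋ/) is licensed in coda position; onsets are limited to one consonant).
Epenthesis after each stranded consonant: /h/ → /hʊ/, /j/ → /jʊ/, /j/ → /ja/.

hʊjʊðʊjaɹa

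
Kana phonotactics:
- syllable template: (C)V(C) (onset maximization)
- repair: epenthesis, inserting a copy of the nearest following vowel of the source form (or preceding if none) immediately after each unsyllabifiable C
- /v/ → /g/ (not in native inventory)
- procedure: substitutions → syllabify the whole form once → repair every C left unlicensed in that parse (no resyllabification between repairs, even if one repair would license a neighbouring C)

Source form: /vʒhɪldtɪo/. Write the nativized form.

Substitution: /v/ → /g/, giving /gʒhɪldtɪo/.
Under (C)V(C), the unsyllabifiable consonants are /g/, /ʒ/, /d/ (at most one coda consonant is licensed; onsets are limited to one consonant).
Epenthesis after each stranded consonant: /g/ → /gɪ/, /ʒ/ → /ʒɪ/, /d/ → /dɪ/.

gɪʒɪhɪldɪtɪo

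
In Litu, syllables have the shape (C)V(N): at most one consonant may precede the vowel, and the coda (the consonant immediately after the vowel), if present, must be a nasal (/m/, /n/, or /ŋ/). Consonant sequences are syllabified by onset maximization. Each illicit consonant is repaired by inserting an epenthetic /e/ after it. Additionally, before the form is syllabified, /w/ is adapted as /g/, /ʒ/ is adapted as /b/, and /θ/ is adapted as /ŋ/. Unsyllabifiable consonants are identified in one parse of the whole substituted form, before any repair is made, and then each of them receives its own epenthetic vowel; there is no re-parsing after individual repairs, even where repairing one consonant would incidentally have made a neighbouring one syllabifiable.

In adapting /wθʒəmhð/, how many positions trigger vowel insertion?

After substitution the input is /gŋbəmhð/.
The unsyllabifiable consonants are /g/, /ŋ/, /h/, /ð/; each receives one epenthetic vowel.

4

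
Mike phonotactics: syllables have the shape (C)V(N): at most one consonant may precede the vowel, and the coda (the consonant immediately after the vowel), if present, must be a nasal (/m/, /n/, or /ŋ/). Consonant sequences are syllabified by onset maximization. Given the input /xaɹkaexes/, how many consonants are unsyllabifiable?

The consonants /ɹ/, /s/ cannot be parsed into a legal (C)V(N) syllable (only a nasal (/m/, /n/, or /ŋ/) is licensed in coda position; onsets are limited to one consonant).

2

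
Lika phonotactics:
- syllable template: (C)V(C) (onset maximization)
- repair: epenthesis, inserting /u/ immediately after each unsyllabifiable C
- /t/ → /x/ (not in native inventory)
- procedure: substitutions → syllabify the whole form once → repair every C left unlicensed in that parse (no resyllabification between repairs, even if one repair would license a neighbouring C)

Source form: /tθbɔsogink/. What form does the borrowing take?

Substitution: /t/ → /x/, giving /xθbɔsogink/.
Syllabifying with onset maximization leaves /x/, /θ/, /k/ stranded (at most one coda consonant is licensed; onsets are limited to one consonant).
Each unlicensed consonant becomes the onset of a new syllable: /x/ → /xu/, /θ/ → /θu/, /k/ → /ku/.

xuθubɔsoginku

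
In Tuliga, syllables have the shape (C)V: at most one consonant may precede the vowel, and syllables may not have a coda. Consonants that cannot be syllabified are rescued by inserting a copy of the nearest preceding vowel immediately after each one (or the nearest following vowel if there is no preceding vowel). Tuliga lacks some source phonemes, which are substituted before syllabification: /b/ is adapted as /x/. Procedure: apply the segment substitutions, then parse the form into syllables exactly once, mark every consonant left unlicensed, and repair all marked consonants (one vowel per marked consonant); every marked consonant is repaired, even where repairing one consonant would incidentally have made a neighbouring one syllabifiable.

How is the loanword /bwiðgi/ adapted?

Substitution: /b/ → /x/, giving /xwiðgi/.
Syllabifying with onset maximization leaves /x/, /ð/ stranded (no codas are permitted; onsets are limited to one consonant).
Epenthesis after each stranded consonant: /x/ → /xi/, /ð/ → /ði/.

xiwiðigi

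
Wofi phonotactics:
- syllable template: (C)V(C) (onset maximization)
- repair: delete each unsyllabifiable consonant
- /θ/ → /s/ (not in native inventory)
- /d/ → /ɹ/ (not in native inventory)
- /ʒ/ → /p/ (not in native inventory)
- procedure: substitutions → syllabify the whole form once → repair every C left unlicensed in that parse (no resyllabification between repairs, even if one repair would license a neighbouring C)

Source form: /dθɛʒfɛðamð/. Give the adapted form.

sɛpfɛðam

Substitution: /d/ → /ɹ/, /θ/ → /s/, /ʒ/ → /p/, giving /ɹsɛpfɛðamð/.
Syllabifying with onset maximization leaves /ɹ/, /ð/ stranded (at most one coda consonant is licensed; onsets are limited to one consonant).
Deletion applies to /ɹ/, /ð/.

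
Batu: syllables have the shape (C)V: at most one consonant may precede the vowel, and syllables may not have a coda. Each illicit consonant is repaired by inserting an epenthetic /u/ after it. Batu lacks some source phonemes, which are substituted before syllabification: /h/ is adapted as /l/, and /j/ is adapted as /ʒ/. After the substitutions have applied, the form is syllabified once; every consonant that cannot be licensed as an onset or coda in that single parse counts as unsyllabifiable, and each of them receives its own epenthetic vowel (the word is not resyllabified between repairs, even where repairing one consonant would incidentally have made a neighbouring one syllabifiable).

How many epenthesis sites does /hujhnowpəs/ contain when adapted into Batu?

After substitution the input is /luʒlnowpəs/.
The unsyllabifiable consonants are /ʒ/, /l/, /w/, /s/; each receives one epenthetic vowel.

4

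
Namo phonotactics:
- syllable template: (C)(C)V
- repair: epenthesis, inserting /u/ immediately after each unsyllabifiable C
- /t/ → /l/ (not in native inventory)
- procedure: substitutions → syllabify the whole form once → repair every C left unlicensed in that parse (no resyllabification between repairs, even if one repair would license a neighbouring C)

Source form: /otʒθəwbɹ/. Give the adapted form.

Substitution: /t/ → /l/, giving /olʒθəwbɹ/.
The consonants /l/, /w/, /b/, /ɹ/ cannot be parsed into a legal (C)(C)V syllable (no codas are permitted; onsets may contain at most 2 consonants).
Inserting the epenthetic vowel yields /l/ → /lu/, /w/ → /wu/, /b/ → /bu/, /ɹ/ → /ɹu/.

oluʒθəwubuɹu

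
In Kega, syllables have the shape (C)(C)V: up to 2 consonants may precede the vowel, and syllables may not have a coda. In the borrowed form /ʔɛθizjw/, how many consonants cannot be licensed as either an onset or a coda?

Under (C)(C)V, the unsyllabifiable consonants are /z/, /j/, /w/ (no codas are permitted; onsets may contain at most 2 consonants).

3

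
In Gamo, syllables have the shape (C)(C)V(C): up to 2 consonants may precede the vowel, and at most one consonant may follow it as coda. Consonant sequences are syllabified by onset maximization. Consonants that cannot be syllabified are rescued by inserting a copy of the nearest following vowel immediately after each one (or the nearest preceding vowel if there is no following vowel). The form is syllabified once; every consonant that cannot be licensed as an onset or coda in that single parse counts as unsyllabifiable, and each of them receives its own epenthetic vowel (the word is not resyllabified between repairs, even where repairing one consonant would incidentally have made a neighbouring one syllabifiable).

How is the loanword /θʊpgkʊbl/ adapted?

θʊpgkʊblʊ

Under (C)(C)V(C), the unsyllabifiable consonants are /l/ (at most one coda consonant is licensed; onsets may contain at most 2 consonants).
Epenthesis after each stranded consonant: /l/ → /lʊ/.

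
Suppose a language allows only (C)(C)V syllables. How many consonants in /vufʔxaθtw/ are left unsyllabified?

The consonants /f/, /θ/, /t/, /w/ cannot be parsed into a legal (C)(C)V syllable (no codas are permitted; onsets may contain at most 2 consonants).

4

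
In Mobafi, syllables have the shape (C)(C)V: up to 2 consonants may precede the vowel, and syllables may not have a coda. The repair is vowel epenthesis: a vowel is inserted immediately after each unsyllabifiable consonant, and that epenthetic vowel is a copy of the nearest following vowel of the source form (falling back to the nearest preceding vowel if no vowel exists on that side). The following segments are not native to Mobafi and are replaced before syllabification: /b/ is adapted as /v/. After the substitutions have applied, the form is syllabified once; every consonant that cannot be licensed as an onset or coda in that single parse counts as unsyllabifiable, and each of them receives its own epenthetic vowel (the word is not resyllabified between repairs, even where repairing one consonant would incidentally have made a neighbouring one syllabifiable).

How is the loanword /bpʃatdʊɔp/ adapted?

Substitution: /b/ → /v/, giving /vpʃatdʊɔp/.
Under (C)(C)V, the unsyllabifiable consonants are /v/, /p/ (no codas are permitted; onsets may contain at most 2 consonants).
Each unlicensed consonant becomes the onset of a new syllable: /v/ → /va/, /p/ → /pɔ/.

vapʃatdʊɔpɔ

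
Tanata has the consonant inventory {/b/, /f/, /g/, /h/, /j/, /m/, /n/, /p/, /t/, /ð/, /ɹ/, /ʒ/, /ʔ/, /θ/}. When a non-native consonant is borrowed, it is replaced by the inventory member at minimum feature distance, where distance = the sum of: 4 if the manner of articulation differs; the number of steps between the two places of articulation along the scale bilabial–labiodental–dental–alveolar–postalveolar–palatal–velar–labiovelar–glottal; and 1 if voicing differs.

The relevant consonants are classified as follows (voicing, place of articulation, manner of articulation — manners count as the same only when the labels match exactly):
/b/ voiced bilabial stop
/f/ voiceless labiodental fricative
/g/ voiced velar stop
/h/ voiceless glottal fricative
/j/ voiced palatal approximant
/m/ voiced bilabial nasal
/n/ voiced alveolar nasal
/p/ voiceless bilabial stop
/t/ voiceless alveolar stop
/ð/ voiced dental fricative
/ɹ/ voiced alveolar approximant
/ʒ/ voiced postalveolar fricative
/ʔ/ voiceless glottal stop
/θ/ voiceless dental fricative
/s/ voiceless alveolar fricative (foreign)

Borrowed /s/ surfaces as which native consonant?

/θ/ is closest: same manner (fricative), place distance 1 (alveolar→dental), same voicing; total 1. Next closest is /f/ at distance 2.

θ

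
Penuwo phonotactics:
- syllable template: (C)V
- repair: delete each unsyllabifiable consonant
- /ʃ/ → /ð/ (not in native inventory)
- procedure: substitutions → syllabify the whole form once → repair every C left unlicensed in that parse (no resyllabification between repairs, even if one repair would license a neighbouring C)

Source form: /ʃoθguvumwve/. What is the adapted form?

ðoguvuve

Substitution: /ʃ/ → /ð/, giving /ðoθguvumwve/.
The consonants /θ/, /m/, /w/ cannot be parsed into a legal (C)V syllable (no codas are permitted; onsets are limited to one consonant).
Deletion applies to /θ/, /m/, /w/.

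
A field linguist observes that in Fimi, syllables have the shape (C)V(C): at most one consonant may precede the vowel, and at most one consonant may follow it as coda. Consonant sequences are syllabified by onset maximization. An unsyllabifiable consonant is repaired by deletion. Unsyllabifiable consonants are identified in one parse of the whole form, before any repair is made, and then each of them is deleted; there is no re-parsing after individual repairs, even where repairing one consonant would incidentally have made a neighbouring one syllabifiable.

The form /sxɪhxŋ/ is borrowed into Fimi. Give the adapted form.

xɪh

The consonants /s/, /x/, /ŋ/ cannot be parsed into a legal (C)V(C) syllable (at most one coda consonant is licensed; onsets are limited to one consonant).
Deletion applies to /s/, /x/, /ŋ/.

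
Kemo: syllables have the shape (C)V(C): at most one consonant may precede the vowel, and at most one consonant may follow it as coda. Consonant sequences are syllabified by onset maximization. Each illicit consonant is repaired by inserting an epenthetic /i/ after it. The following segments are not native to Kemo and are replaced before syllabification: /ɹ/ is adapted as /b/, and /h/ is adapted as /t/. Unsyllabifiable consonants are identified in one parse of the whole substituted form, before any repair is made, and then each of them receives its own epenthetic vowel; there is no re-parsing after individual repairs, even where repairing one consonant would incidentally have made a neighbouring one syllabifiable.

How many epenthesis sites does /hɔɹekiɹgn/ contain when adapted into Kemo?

2

After substitution the input is /tɔbekibgn/.
The unsyllabifiable consonants are /g/, /n/; each receives one epenthetic vowel.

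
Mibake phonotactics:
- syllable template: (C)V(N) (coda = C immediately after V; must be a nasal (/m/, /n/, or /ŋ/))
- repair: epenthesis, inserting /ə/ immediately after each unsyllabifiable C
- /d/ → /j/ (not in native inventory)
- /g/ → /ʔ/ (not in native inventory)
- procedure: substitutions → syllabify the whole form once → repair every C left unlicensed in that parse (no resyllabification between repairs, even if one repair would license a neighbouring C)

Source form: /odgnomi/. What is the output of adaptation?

Substitution: /d/ → /j/, /g/ → /ʔ/, giving /ojʔnomi/.
Under (C)V(N), the unsyllabifiable consonants are /j/, /ʔ/ (only a nasal (/m/, /n/, or /ŋ/) is licensed in coda position; onsets are limited to one consonant).
Epenthesis after each stranded consonant: /j/ → /jə/, /ʔ/ → /ʔə/.

ojəʔənomi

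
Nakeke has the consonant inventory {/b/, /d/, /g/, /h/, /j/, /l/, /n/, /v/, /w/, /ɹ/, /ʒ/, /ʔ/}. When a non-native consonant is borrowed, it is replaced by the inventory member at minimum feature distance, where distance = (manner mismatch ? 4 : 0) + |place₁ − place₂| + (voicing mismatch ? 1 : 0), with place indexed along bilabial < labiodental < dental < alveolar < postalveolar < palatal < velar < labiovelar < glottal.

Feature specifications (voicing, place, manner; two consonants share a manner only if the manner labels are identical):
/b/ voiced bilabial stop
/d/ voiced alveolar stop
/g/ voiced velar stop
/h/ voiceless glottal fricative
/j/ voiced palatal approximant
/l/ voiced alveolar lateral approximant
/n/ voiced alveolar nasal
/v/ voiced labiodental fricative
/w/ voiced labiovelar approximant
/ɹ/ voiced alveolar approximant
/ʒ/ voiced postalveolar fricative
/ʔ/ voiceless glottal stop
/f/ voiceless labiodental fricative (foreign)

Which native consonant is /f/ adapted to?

v

/v/ is closest: same manner (fricative), place distance 0 (labiodental→labiodental), voicing differs (+1); total 1. Next closest is /ʒ/ at distance 4.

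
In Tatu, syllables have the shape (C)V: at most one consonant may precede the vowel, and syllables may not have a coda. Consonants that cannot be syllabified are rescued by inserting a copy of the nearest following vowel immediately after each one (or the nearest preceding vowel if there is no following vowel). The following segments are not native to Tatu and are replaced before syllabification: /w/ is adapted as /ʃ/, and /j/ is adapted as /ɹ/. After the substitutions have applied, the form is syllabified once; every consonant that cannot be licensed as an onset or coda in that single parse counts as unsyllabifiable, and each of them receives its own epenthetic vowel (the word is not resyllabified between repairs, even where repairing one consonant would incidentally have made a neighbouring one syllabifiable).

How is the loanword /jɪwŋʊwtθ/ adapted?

Substitution: /j/ → /ɹ/, /w/ → /ʃ/, giving /ɹɪʃŋʊʃtθ/.
The consonants /ʃ/, /ʃ/, /t/, /θ/ cannot be parsed into a legal (C)V syllable (no codas are permitted; onsets are limited to one consonant).
Epenthesis after each stranded consonant: /ʃ/ → /ʃʊ/, /ʃ/ → /ʃʊ/, /t/ → /tʊ/, /θ/ → /θʊ/.

ɹɪʃʊŋʊʃʊtʊθʊ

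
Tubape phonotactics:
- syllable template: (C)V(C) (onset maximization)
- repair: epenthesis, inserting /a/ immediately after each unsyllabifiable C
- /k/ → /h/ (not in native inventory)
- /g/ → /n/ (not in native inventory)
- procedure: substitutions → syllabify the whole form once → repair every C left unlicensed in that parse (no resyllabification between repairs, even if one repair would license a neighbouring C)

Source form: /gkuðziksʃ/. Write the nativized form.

nahuðzihsaʃa

Substitution: /g/ → /n/, /k/ → /h/, giving /nhuðzihsʃ/.
Under (C)V(C), the unsyllabifiable consonants are /n/, /s/, /ʃ/ (at most one coda consonant is licensed; onsets are limited to one consonant).
Epenthesis after each stranded consonant: /n/ → /na/, /s/ → /sa/, /ʃ/ → /ʃa/.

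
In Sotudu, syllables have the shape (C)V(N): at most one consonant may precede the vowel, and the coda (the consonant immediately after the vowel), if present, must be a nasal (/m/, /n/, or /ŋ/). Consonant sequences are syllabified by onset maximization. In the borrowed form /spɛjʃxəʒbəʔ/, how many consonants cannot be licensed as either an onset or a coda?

Syllabifying with onset maximization leaves /s/, /j/, /ʃ/, /ʒ/, /ʔ/ stranded (only a nasal (/m/, /n/, or /ŋ/) is licensed in coda position; onsets are limited to one consonant).

5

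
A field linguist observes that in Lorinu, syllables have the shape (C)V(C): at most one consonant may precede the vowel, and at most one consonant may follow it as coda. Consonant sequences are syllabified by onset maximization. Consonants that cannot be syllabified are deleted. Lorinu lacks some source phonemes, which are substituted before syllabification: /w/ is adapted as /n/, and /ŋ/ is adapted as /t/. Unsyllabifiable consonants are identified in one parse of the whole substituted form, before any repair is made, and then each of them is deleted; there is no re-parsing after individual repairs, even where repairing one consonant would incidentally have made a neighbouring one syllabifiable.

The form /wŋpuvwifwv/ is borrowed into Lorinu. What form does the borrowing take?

puvnif

Substitution: /w/ → /n/, /ŋ/ → /t/, giving /ntpuvnifnv/.
The consonants /n/, /t/, /n/, /v/ cannot be parsed into a legal (C)V(C) syllable (at most one coda consonant is licensed; onsets are limited to one consonant).
Each unlicensed consonant is deleted: /n/, /t/, /n/, /v/.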